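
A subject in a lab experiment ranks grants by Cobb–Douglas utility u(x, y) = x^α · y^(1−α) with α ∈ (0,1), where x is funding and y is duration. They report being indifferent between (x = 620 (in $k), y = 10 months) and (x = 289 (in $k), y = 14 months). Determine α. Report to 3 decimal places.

α ≈ 0.306

Indifference: 620^α · 10^(1−α) = 289^α · 14^(1−α).
Taking logs: α·ln 620 + (1−α)·ln 10 = α·ln 289 + (1−α)·ln 14, i.e. α·0.763293 = (1−α)·0.336472.
Thus α·(1.099765) = 0.336472, so α = 0.336472/1.099765 ≈ 0.306.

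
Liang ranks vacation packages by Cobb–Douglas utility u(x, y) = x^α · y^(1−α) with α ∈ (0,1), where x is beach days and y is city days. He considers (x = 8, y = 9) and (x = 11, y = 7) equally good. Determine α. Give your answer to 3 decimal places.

α ≈ 0.441

Set the two utilities equal: 8^α·9^(1−α) = 11^α·7^(1−α).
Rearrange to (8/11)^α = (7/9)^(1−α) and take logs: α·-0.318454 = (1−α)·-0.251314.
With A = -0.318454 and B = -0.251314: α·A = (1−α)·B, so α = B/(A+B) = -0.251314/-0.569768 ≈ 0.441.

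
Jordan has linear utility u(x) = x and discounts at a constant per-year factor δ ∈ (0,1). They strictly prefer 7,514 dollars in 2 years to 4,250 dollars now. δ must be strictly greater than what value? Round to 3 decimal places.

Comparing present values: 4250 < δ^2·7514.
Dividing by 7514: δ^2 > 0.56561. Both sides are positive, so the square root keeps the direction.
δ > (4250/7514)^(1/2) ≈ 0.752.

δ > 0.752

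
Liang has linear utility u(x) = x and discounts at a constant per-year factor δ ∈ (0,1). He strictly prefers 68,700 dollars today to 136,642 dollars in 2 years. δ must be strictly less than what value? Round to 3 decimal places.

δ < 0.709

Comparing present values: 68700 > δ^2·136642.
So δ^2 < 68700/136642 = 0.50277; taking the square root of both positive sides preserves the inequality.
δ < 0.50277^(1/2) = 0.709.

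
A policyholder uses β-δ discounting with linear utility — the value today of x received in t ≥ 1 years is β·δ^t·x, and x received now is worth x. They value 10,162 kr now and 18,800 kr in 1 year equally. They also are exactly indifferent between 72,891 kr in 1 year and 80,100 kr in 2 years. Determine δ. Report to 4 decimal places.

Both payoffs in the second observation are in the future, so β drops out: δ^1·72891 = δ^2·80100 ⇒ δ = 72891/80100 = 0.91000.

δ ≈ 0.9100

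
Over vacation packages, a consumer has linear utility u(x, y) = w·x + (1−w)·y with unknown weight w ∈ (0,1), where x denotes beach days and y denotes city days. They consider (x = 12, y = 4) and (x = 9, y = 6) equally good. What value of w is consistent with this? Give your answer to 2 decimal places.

u(12,4) = u(9,6) means w·12 + (1−w)·4 = w·9 + (1−w)·6.
Collecting terms: w·3 = (1−w)·2.
The marginal rate of substitution is 2/3, so w = 2/(3+2) = 0.40.

w = 0.40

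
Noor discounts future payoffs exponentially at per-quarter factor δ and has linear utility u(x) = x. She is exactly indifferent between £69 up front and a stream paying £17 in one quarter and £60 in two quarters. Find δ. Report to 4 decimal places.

Present value of the stream is 17·δ + 60·δ². Indifference gives 17δ + 60δ² = 69.
That is, 60δ² + 17δ − 69 = 0, a quadratic in δ.
By the quadratic formula (taking the positive root), δ = (−17 + √16849.00) / 120 ≈ 0.9400.

δ ≈ 0.9400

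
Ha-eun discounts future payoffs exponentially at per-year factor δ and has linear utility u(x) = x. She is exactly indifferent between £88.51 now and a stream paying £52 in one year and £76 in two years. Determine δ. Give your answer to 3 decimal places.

δ ≈ 0.790

The stream is worth 52δ + 76δ² today, so 52δ + 76δ² = 88.51.
That is, 76δ² + 52δ − 88.51 = 0, a quadratic in δ.
By the quadratic formula (taking the positive root), δ = (−52 + √29611.04) / 152 ≈ 0.790.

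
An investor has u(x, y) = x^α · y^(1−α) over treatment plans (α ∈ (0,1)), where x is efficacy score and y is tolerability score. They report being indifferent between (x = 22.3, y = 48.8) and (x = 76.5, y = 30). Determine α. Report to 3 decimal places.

Indifference: 22.3^α · 48.8^(1−α) = 76.5^α · 30^(1−α).
Rearrange to (22.3/76.5)^α = (30/48.8)^(1−α) and take logs: α·-1.232704 = (1−α)·-0.486533.
So α/(1−α) = (-0.486533)/(-1.232704) = 0.394688, and α = 0.394688/1.394688 ≈ 0.283.

α ≈ 0.283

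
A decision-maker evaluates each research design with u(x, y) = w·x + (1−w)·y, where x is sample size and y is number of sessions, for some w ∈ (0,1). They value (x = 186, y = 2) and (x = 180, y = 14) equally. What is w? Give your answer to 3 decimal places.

w = 0.667

Equating utilities: w·186 + (1−w)·2 = w·180 + (1−w)·14.
Collecting terms: w·6 = (1−w)·12.
Hence w = 12/(6+12) = 12/18 = 0.667.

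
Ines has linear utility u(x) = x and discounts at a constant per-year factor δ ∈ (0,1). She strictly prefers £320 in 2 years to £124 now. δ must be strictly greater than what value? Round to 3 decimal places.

δ > 0.622

Comparing present values: 124 < δ^2·320.
Dividing by 320: δ^2 > 0.38750. Both sides are positive, so the square root keeps the direction.
δ > 0.38750^(1/2) = 0.622.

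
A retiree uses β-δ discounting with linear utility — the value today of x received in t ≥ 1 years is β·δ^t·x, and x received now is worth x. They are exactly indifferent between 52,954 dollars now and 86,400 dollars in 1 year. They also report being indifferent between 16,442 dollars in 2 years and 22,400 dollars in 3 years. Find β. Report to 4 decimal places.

Both payoffs in the second observation are in the future, so β drops out: δ^2·16442 = δ^3·22400 ⇒ δ = 16442/22400 = 0.73402.
The first indifference: 52954 = β·δ·86400, so β = 52954/(δ·86400) = 52954/(0.73402·86400) ≈ 0.8350.

β ≈ 0.8350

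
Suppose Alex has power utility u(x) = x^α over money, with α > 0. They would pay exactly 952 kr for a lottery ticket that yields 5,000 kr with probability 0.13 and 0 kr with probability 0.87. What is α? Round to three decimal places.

The lottery's expected utility is 0.13·u(5000) + 0.87·u(0) = 0.13·5000^α (since u(0) = 0 for α > 0).
Equating: 952^α = 0.13·5000^α, i.e. 0.1904^α = 0.13.
α = ln(0.13) / ln(952/5000) = -2.040221/-1.658628 ≈ 1.230.

α ≈ 1.230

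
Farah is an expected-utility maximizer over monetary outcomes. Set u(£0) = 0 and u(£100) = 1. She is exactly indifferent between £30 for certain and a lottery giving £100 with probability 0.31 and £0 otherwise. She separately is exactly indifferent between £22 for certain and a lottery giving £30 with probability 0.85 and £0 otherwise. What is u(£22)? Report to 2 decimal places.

The first gamble pins u(£30): it must equal 0.31·1 + 0.69·0 = 0.31.
Chaining: u(£22) = 0.85·0.31 + 0.15·0.00 = 0.2635.

0.26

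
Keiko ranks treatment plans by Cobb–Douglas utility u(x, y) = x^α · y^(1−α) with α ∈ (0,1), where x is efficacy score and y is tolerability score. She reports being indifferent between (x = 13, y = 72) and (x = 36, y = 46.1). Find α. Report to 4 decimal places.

Set the two utilities equal: 13^α·72^(1−α) = 36^α·46.1^(1−α).
Taking logs: α·ln 13 + (1−α)·ln 72 = α·ln 36 + (1−α)·ln 46.1, i.e. α·-1.0185696 = (1−α)·-0.4458532.
Thus α·(-1.4644228) = -0.4458532, so α = -0.4458532/-1.4644228 ≈ 0.3045.

α ≈ 0.3045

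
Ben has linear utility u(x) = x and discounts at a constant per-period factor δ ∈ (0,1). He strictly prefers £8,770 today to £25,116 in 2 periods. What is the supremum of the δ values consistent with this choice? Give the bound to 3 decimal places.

Under u(x) = x this choice says 8770 > δ^2·25116.
Hence δ^2 < 8770/25116 = 0.34918, and x ↦ x^(1/2) is increasing on (0,∞).
δ < 0.34918^(1/2) = 0.591.

δ < 0.591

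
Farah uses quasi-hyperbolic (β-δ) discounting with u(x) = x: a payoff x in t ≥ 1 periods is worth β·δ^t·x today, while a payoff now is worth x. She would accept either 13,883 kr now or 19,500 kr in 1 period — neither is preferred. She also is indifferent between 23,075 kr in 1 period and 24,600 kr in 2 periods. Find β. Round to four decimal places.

β ≈ 0.7590

Both payoffs in the second observation are in the future, so β drops out: δ^1·23075 = δ^2·24600 ⇒ δ = 23075/24600 = 0.93801.
Now use the now-vs-future pair: 13883 = β·δ·19500 gives β = 13883/(0.93801·19500) ≈ 0.7590.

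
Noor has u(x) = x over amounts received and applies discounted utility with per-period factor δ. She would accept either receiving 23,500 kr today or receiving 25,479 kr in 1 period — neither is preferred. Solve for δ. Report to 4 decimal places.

Indifference means u(23500) = δ · u(25479), so δ = u(23500)/u(25479).
With u(x) = x: δ = 23500/25479 = 0.92233.

δ ≈ 0.9223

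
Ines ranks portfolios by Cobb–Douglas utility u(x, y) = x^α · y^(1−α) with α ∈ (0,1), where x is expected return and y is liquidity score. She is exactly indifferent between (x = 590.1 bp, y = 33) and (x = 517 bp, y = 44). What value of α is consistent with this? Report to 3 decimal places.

Indifference: 590.1^α · 33^(1−α) = 517^α · 44^(1−α).
Taking logs: α·ln 590.1 + (1−α)·ln 33 = α·ln 517 + (1−α)·ln 44, i.e. α·0.132249 = (1−α)·0.287682.
With A = 0.132249 and B = 0.287682: α·A = (1−α)·B, so α = B/(A+B) = 0.287682/0.419931 ≈ 0.685.

α ≈ 0.685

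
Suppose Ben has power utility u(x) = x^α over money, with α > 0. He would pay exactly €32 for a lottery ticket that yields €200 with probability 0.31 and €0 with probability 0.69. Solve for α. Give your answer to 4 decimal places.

α ≈ 0.6391

The lottery's expected utility is 0.31·u(200) + 0.69·u(0) = 0.31·200^α (since u(0) = 0 for α > 0).
Equating: 32^α = 0.31·200^α, i.e. 0.1600^α = 0.31.
Taking logs: α·ln(32/200) = ln(0.31), so α = -1.1711830 / -1.8325815 ≈ 0.6391.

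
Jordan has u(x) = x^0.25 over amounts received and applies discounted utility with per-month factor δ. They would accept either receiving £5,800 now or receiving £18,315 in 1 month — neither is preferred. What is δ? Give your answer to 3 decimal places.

δ ≈ 0.750

The payoff in 1 month is discounted by δ, so u(5800) = δ·u(18315) and δ = u(5800)/u(18315).
With u(x) = x^0.25: δ = 5800^0.25/18315^0.25 = (5800/18315)^0.25 = 0.75016.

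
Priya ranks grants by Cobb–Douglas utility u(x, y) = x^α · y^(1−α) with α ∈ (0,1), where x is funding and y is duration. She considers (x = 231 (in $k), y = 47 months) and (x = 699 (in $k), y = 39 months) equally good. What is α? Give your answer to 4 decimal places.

The Cobb–Douglas utilities coincide, so 231^α·47^(1−α) = 699^α·39^(1−α).
Taking logs: α·ln 231 + (1−α)·ln 47 = α·ln 699 + (1−α)·ln 39, i.e. α·-1.1072330 = (1−α)·-0.1865860.
So α/(1−α) = (-0.1865860)/(-1.1072330) = 0.1685156, and α = 0.1685156/1.1685156 ≈ 0.1442.

α ≈ 0.1442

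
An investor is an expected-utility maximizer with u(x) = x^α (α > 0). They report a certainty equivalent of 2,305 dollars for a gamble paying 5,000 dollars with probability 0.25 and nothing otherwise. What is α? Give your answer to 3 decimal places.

Since u(0) = 0, the lottery's EU is 0.25·5000^α.
Indifference: 2305^α = 0.25·5000^α, so (2305/5000)^α = 0.25.
Take logs: α = ln 0.25 / ln(2305/5000) ≈ 1.79025.

α ≈ 1.790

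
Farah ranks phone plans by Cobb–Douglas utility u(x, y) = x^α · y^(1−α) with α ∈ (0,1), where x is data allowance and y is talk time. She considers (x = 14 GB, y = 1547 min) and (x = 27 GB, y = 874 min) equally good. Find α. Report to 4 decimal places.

Indifference: 14^α · 1547^(1−α) = 27^α · 874^(1−α).
Taking logs: α·ln 14 + (1−α)·ln 1547 = α·ln 27 + (1−α)·ln 874, i.e. α·-0.6567795 = (1−α)·-0.5709925.
So α/(1−α) = (-0.5709925)/(-0.6567795) = 0.8693823, and α = 0.8693823/1.8693823 ≈ 0.4651.

α ≈ 0.4651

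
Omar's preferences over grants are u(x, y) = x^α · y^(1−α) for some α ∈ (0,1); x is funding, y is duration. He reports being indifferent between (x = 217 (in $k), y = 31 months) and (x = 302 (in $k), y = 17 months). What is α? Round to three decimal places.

Indifference: 217^α · 31^(1−α) = 302^α · 17^(1−α).
(217/302)^α = (17/31)^(1−α); take logs: α·ln(217/302) = (1−α)·ln(17/31), i.e. α·-0.330530 = (1−α)·-0.600774.
With A = -0.330530 and B = -0.600774: α·A = (1−α)·B, so α = B/(A+B) = -0.600774/-0.931304 ≈ 0.645.

α ≈ 0.645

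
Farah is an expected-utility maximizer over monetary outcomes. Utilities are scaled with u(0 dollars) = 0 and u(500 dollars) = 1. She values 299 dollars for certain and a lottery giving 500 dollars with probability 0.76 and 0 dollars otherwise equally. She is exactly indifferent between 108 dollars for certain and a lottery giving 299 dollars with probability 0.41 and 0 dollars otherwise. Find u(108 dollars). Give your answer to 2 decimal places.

0.31

From the first indifference, u(299 dollars) = 0.76·u(500 dollars) + 0.24·u(0 dollars) = 0.76·1 + 0.24·0 = 0.76.
Then u(108 dollars) = 0.41·u(299 dollars) + 0.59·u(0 dollars) = 0.41·0.76 + 0.59·0.00 = 0.3116.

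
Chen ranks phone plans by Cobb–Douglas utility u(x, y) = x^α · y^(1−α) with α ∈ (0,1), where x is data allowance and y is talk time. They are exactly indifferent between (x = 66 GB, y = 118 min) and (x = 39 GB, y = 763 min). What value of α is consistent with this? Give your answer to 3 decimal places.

Set the two utilities equal: 66^α·118^(1−α) = 39^α·763^(1−α).
(66/39)^α = (763/118)^(1−α); take logs: α·ln(66/39) = (1−α)·ln(763/118), i.e. α·0.526093 = (1−α)·1.866573.
Thus α·(2.392666) = 1.866573, so α = 1.866573/2.392666 ≈ 0.780.

α ≈ 0.780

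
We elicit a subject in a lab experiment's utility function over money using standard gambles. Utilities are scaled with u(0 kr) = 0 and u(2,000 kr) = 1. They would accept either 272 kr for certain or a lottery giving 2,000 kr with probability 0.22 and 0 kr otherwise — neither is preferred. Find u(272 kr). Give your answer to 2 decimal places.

0.22

u(272 kr) equals the lottery's expected utility: 0.22·1 + 0.78·0 = 0.22.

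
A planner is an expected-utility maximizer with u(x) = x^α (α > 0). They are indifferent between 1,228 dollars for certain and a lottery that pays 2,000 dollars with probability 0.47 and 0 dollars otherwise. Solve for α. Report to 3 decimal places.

α ≈ 1.548

The lottery's expected utility is 0.47·u(2000) + 0.53·u(0) = 0.47·2000^α (since u(0) = 0 for α > 0).
Indifference: 1228^α = 0.47·2000^α, so (1228/2000)^α = 0.47.
Take logs: α = ln 0.47 / ln(1228/2000) ≈ 1.54794.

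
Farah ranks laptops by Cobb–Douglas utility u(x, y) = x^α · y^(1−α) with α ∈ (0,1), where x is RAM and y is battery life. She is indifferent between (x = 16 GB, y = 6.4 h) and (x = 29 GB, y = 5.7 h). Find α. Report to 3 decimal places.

The Cobb–Douglas utilities coincide, so 16^α·6.4^(1−α) = 29^α·5.7^(1−α).
Taking logs: α·ln 16 + (1−α)·ln 6.4 = α·ln 29 + (1−α)·ln 5.7, i.e. α·-0.594707 = (1−α)·-0.115832.
So α/(1−α) = (-0.115832)/(-0.594707) = 0.194772, and α = 0.194772/1.194772 ≈ 0.163.

α ≈ 0.163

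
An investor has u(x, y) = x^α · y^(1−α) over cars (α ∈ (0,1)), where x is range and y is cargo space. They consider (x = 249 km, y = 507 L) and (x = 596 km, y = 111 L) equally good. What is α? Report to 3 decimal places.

α ≈ 0.635

The Cobb–Douglas utilities coincide, so 249^α·507^(1−α) = 596^α·111^(1−α).
Rearrange to (249/596)^α = (111/507)^(1−α) and take logs: α·-0.872788 = (1−α)·-1.518981.
With A = -0.872788 and B = -1.518981: α·A = (1−α)·B, so α = B/(A+B) = -1.518981/-2.391769 ≈ 0.635.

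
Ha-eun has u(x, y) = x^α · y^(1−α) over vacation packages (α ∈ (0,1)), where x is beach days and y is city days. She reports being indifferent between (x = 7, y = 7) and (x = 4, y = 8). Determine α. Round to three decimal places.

α ≈ 0.193

Set the two utilities equal: 7^α·7^(1−α) = 4^α·8^(1−α).
Taking logs: α·ln 7 + (1−α)·ln 7 = α·ln 4 + (1−α)·ln 8, i.e. α·0.559616 = (1−α)·0.133531.
Thus α·(0.693147) = 0.133531, so α = 0.133531/0.693147 ≈ 0.193.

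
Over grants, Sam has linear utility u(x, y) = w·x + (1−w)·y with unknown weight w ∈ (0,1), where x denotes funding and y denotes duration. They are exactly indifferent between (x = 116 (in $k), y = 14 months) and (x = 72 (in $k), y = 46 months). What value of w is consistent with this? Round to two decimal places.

u(116,14) = u(72,46) means w·116 + (1−w)·14 = w·72 + (1−w)·46.
Rearranging, 44·w − 32·(1−w) = 0.
Hence w = 32/(44+32) = 32/76 = 0.42.

w = 0.42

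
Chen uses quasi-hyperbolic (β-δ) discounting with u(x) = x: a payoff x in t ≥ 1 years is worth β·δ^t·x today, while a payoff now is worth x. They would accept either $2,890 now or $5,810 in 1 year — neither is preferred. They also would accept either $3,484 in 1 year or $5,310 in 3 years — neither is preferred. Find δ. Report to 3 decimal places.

The second indifference involves only future payoffs, so β cancels: β·δ^1·3484 = β·δ^3·5310, giving δ^2 = 3484/5310 = 0.65612, so δ = 0.81001.

δ ≈ 0.810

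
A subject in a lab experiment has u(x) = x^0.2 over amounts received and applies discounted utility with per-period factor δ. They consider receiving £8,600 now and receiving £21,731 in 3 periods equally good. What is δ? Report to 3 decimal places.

Indifference means u(8600) = δ^3 · u(21731), so δ^3 = u(8600)/u(21731).
Since u(x) = x^0.2, δ^3 = (8600/21731)^0.2 = 0.39575^0.2 = 0.83078.
So δ = 0.83078^(1/3) ≈ 0.940.

δ ≈ 0.940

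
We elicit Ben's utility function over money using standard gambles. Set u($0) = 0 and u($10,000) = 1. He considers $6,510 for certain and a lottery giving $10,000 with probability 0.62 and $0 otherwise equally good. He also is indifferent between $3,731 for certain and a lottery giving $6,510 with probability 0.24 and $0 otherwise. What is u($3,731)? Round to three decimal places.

The first gamble pins u($6,510): it must equal 0.62·1 + 0.38·0 = 0.62.
Then u($3,731) = 0.24·u($6,510) + 0.76·u($0) = 0.24·0.62 + 0.76·0.00 = 0.1488.

0.149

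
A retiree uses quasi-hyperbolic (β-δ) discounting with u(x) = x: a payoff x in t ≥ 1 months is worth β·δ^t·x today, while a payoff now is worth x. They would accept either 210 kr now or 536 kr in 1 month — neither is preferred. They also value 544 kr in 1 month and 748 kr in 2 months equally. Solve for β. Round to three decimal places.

Both payoffs in the second observation are in the future, so β drops out: δ^1·544 = δ^2·748 ⇒ δ = 544/748 = 0.72727.
The first indifference: 210 = β·δ·536, so β = 210/(δ·536) = 210/(0.72727·536) ≈ 0.539.

β ≈ 0.539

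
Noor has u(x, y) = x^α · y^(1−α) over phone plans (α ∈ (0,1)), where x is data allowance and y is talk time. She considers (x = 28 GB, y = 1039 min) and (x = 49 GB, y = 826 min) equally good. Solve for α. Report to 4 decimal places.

The Cobb–Douglas utilities coincide, so 28^α·1039^(1−α) = 49^α·826^(1−α).
Rearrange to (28/49)^α = (826/1039)^(1−α) and take logs: α·-0.5596158 = (1−α)·-0.2294192.
With A = -0.5596158 and B = -0.2294192: α·A = (1−α)·B, so α = B/(A+B) = -0.2294192/-0.7890350 ≈ 0.2908.

α ≈ 0.2908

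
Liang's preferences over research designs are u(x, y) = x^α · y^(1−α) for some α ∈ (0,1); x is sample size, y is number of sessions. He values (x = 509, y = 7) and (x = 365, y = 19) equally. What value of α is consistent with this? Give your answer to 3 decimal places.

α ≈ 0.750

Indifference: 509^α · 7^(1−α) = 365^α · 19^(1−α).
Rearrange to (509/365)^α = (19/7)^(1−α) and take logs: α·0.332551 = (1−α)·0.998529.
With A = 0.332551 and B = 0.998529: α·A = (1−α)·B, so α = B/(A+B) = 0.998529/1.331080 ≈ 0.750.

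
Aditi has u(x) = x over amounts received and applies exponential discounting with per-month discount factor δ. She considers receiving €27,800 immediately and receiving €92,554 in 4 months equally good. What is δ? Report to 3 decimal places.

The payoff in 4 months is discounted by δ^4, so u(27800) = δ^4·u(92554) and δ^4 = u(27800)/u(92554).
With u(x) = x: δ^4 = 27800/92554 = 0.30037.
Hence δ = (0.30037)^(1/4) = 0.74031.

δ ≈ 0.740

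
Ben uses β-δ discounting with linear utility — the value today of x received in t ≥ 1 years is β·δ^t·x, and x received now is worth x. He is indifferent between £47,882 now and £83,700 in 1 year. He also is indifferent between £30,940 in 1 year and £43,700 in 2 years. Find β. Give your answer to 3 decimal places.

From the later pair, β·δ^1·30940 = β·δ^2·43700; dividing through, δ = 30940/43700 = 0.70801.
Now use the now-vs-future pair: 47882 = β·δ·83700 gives β = 47882/(0.70801·83700) ≈ 0.808.

β ≈ 0.808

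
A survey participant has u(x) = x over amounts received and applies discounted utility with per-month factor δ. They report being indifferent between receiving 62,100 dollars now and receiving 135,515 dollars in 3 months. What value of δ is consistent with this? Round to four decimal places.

δ ≈ 0.7710

Equating discounted utilities: u(62100) = δ^3·u(135515) ⇒ δ^3 = u(62100)/u(135515).
With u(x) = x: δ^3 = 62100/135515 = 0.45825.
Taking the cube root: δ = 0.45825^(1/3) ≈ 0.7710.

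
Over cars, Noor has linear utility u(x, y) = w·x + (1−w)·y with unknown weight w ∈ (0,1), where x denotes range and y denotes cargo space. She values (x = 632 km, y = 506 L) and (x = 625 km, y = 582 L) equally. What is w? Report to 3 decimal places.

u(632,506) = u(625,582) means w·632 + (1−w)·506 = w·625 + (1−w)·582.
Rearranging, 7·w − 76·(1−w) = 0.
So w/(1−w) = 76/7 = 10.8571, giving w = 76/(7+76) = 0.916.

w = 0.916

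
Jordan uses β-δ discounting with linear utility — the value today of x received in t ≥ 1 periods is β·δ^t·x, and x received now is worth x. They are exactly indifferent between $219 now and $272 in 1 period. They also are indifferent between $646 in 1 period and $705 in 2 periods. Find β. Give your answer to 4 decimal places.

β ≈ 0.8787

From the later pair, β·δ^1·646 = β·δ^2·705; dividing through, δ = 646/705 = 0.91631.
Now use the now-vs-future pair: 219 = β·δ·272 gives β = 219/(0.91631·272) ≈ 0.8787.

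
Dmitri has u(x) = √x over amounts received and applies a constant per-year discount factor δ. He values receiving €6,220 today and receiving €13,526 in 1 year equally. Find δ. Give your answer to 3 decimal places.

δ ≈ 0.678

Equating discounted utilities: u(6220) = δ·u(13526) ⇒ δ = u(6220)/u(13526).
With u(x) = √x: δ = √6220/√13526 = √(6220/13526) = 0.67813.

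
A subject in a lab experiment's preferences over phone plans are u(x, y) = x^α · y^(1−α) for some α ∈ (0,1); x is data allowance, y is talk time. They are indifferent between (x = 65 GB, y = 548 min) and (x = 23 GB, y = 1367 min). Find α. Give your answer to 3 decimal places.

α ≈ 0.468

Set the two utilities equal: 65^α·548^(1−α) = 23^α·1367^(1−α).
(65/23)^α = (1367/548)^(1−α); take logs: α·ln(65/23) = (1−α)·ln(1367/548), i.e. α·1.038893 = (1−α)·0.914099.
So α/(1−α) = (0.914099)/(1.038893) = 0.879878, and α = 0.879878/1.879878 ≈ 0.468.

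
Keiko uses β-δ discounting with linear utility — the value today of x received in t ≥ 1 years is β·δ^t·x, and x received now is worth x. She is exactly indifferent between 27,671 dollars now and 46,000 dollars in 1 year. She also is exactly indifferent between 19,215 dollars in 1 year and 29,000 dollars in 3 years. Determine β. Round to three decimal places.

β ≈ 0.739

The second indifference involves only future payoffs, so β cancels: β·δ^1·19215 = β·δ^3·29000, giving δ^2 = 19215/29000 = 0.66259, so δ = 0.81399.
Now use the now-vs-future pair: 27671 = β·δ·46000 gives β = 27671/(0.81399·46000) ≈ 0.739.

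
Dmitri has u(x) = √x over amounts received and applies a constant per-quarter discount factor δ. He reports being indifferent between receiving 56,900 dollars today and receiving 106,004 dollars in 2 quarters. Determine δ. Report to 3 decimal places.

Equating discounted utilities: u(56900) = δ^2·u(106004) ⇒ δ^2 = u(56900)/u(106004).
Since u(x) = √x, δ^2 = √(56900/106004) = 0.73265.
Taking the square root: δ = 0.73265^(1/2) ≈ 0.856.

δ ≈ 0.856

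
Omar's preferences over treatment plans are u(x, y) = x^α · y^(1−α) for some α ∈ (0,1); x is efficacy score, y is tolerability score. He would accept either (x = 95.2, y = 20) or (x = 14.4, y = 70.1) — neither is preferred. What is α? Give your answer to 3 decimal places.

Set the two utilities equal: 95.2^α·20^(1−α) = 14.4^α·70.1^(1−α).
(95.2/14.4)^α = (70.1/20)^(1−α); take logs: α·ln(95.2/14.4) = (1−α)·ln(70.1/20), i.e. α·1.888752 = (1−α)·1.254191.
Thus α·(3.142943) = 1.254191, so α = 1.254191/3.142943 ≈ 0.399.

α ≈ 0.399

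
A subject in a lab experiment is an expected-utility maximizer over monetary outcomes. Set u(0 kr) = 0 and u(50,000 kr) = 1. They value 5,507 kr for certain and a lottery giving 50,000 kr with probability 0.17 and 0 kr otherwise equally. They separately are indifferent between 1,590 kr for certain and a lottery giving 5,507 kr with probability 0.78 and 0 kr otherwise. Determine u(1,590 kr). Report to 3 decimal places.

0.133

The first gamble pins u(5,507 kr): it must equal 0.17·1 + 0.83·0 = 0.17.
Then u(1,590 kr) = 0.78·u(5,507 kr) + 0.22·u(0 kr) = 0.78·0.17 + 0.22·0.00 = 0.1326.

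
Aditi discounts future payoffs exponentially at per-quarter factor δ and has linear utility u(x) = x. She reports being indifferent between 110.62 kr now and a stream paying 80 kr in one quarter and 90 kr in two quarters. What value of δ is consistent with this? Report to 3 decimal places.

Equating present values: 110.62 = 80δ + 90δ².
Rearranged: 90δ² + 80δ − 110.62 = 0.
The positive root is δ = [−80 + √(80² + 4·90·110.62)] / (2·90) = (−80 + 214.996)/180 ≈ 0.750.

δ ≈ 0.750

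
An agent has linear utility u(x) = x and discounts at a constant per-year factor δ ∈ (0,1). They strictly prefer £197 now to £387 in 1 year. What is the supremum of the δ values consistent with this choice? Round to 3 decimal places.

δ < 0.509

Comparing present values: 197 > δ·387.
So δ < 197/387 = 0.50904.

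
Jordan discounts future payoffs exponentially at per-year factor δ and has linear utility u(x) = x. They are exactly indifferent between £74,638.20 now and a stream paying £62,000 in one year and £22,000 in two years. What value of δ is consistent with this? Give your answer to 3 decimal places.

Present value of the stream is 62000·δ + 22000·δ². Indifference gives 62000δ + 22000δ² = 74638.20.
Rearranged: 22000δ² + 62000δ − 74638.20 = 0.
The positive root is δ = [−62000 + √(62000² + 4·22000·74638.20)] / (2·22000) = (−62000 + 102040.000)/44000 ≈ 0.910.

δ ≈ 0.910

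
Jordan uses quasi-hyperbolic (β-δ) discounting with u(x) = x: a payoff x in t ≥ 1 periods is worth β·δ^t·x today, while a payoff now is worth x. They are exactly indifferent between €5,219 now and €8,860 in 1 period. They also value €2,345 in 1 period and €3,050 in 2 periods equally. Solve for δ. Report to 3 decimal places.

δ ≈ 0.769

From the later pair, β·δ^1·2345 = β·δ^2·3050; dividing through, δ = 2345/3050 = 0.76885.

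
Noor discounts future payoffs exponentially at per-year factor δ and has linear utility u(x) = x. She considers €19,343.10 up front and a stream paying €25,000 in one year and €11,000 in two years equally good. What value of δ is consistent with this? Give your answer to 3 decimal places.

δ ≈ 0.610

Equating present values: 19343.10 = 25000δ + 11000δ².
Rearranged: 11000δ² + 25000δ − 19343.10 = 0.
The positive root is δ = [−25000 + √(25000² + 4·11000·19343.10)] / (2·11000) = (−25000 + 38420.000)/22000 ≈ 0.610.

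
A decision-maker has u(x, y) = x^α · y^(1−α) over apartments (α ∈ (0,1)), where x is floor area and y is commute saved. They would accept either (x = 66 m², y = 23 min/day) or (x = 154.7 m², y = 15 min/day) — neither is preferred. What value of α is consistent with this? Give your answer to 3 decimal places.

α ≈ 0.334

The Cobb–Douglas utilities coincide, so 66^α·23^(1−α) = 154.7^α·15^(1−α).
Rearrange to (66/154.7)^α = (15/23)^(1−α) and take logs: α·-0.851833 = (1−α)·-0.427444.
With A = -0.851833 and B = -0.427444: α·A = (1−α)·B, so α = B/(A+B) = -0.427444/-1.279277 ≈ 0.334.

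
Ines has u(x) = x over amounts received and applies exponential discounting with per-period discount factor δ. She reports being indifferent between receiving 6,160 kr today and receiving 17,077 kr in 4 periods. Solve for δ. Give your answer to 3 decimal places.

δ ≈ 0.775

Equating discounted utilities: u(6160) = δ^4·u(17077) ⇒ δ^4 = u(6160)/u(17077).
With u(x) = x: δ^4 = 6160/17077 = 0.36072.
Taking the 4th root: δ = 0.36072^(1/4) ≈ 0.775.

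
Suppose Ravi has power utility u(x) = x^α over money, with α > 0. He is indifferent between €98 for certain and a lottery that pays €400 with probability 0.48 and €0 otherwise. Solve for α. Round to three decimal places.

Since u(0) = 0, the lottery's EU is 0.48·400^α.
Indifference: 98^α = 0.48·400^α, so (98/400)^α = 0.48.
Taking logs: α·ln(98/400) = ln(0.48), so α = -0.733969 / -1.406497 ≈ 0.522.

α ≈ 0.522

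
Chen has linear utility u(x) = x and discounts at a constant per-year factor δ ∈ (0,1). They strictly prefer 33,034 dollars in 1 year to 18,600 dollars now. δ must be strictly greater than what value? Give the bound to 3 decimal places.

Comparing present values: 18600 < δ·33034.
So δ > 18600/33034 = 0.56306.

δ > 0.563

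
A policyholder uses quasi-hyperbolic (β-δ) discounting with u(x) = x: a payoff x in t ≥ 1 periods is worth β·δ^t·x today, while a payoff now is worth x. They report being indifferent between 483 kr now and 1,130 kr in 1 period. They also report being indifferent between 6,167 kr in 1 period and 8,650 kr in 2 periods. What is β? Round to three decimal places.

From the later pair, β·δ^1·6167 = β·δ^2·8650; dividing through, δ = 6167/8650 = 0.71295.
The first indifference: 483 = β·δ·1130, so β = 483/(δ·1130) = 483/(0.71295·1130) ≈ 0.600.

β ≈ 0.600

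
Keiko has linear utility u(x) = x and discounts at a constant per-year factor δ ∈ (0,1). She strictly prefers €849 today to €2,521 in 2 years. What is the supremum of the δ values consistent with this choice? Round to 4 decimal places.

δ < 0.5803

Under u(x) = x this choice says 849 > δ^2·2521.
Dividing by 2521: δ^2 < 0.33677. Both sides are positive, so the square root keeps the direction.
δ < (849/2521)^(1/2) ≈ 0.5803.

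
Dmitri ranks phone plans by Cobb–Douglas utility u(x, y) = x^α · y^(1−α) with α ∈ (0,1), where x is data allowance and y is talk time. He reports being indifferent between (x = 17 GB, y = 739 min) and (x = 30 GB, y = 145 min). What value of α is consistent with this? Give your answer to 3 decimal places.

α ≈ 0.741

Set the two utilities equal: 17^α·739^(1−α) = 30^α·145^(1−α).
Rearrange to (17/30)^α = (145/739)^(1−α) and take logs: α·-0.567984 = (1−α)·-1.628564.
With A = -0.567984 and B = -1.628564: α·A = (1−α)·B, so α = B/(A+B) = -1.628564/-2.196548 ≈ 0.741.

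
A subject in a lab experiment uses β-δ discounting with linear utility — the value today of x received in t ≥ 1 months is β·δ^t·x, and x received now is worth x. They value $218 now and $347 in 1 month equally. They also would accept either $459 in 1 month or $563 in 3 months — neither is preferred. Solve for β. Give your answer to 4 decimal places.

β ≈ 0.6958

Both payoffs in the second observation are in the future, so β drops out: δ^1·459 = δ^3·563 ⇒ δ^2 = 459/563 = 0.81528, so δ = 0.90293.
Substituting δ into 218 = β·δ·347: β = 218/(313.315) ≈ 0.6958.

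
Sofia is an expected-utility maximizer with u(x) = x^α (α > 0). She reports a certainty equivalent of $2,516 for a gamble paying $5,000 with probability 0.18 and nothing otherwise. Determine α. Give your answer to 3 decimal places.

Since u(0) = 0, the lottery's EU is 0.18·5000^α.
Equating: 2516^α = 0.18·5000^α, i.e. 0.5032^α = 0.18.
α = ln(0.18) / ln(2516/5000) = -1.714798/-0.686768 ≈ 2.497.

α ≈ 2.497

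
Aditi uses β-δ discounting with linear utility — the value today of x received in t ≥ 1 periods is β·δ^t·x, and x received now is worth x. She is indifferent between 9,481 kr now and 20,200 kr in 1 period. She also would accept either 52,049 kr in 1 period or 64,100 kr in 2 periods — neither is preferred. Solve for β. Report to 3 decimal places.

Both payoffs in the second observation are in the future, so β drops out: δ^1·52049 = δ^2·64100 ⇒ δ = 52049/64100 = 0.81200.
The first indifference: 9481 = β·δ·20200, so β = 9481/(δ·20200) = 9481/(0.81200·20200) ≈ 0.578.

β ≈ 0.578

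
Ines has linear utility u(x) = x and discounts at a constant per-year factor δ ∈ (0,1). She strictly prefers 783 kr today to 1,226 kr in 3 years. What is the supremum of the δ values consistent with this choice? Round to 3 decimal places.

δ < 0.861

Comparing present values: 783 > δ^3·1226.
Hence δ^3 < 783/1226 = 0.63866, and x ↦ x^(1/3) is increasing on (0,∞).
δ < (783/1226)^(1/3) ≈ 0.861.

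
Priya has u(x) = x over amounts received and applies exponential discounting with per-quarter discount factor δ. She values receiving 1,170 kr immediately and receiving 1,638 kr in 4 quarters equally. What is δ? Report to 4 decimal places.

δ ≈ 0.9193

Equating discounted utilities: u(1170) = δ^4·u(1638) ⇒ δ^4 = u(1170)/u(1638).
With u(x) = x: δ^4 = 1170/1638 = 0.71429.
Taking the 4th root: δ = 0.71429^(1/4) ≈ 0.9193.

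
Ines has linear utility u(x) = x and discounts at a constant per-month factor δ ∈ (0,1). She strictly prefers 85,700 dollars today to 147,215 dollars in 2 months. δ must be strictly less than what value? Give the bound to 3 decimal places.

δ < 0.763

Comparing present values: 85700 > δ^2·147215.
Hence δ^2 < 85700/147215 = 0.58214, and x ↦ x^(1/2) is increasing on (0,∞).
δ < (85700/147215)^(1/2) ≈ 0.763.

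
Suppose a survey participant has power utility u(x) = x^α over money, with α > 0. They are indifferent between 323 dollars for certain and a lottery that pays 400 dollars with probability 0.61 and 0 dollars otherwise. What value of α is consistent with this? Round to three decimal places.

The lottery's expected utility is 0.61·u(400) + 0.39·u(0) = 0.61·400^α (since u(0) = 0 for α > 0).
Indifference: 323^α = 0.61·400^α, so (323/400)^α = 0.61.
α = ln(0.61) / ln(323/400) = -0.494296/-0.213812 ≈ 2.312.

α ≈ 2.312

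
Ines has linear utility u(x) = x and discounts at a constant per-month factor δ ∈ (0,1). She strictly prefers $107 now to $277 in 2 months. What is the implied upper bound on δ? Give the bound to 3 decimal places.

δ < 0.622

The preference means 107 > δ^2·277.
So δ^2 < 107/277 = 0.38628; taking the square root of both positive sides preserves the inequality.
δ < (107/277)^(1/2) ≈ 0.622.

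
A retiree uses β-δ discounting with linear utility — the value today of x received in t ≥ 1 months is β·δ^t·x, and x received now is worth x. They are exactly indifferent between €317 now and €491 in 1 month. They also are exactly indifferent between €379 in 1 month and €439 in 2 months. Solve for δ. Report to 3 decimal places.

From the later pair, β·δ^1·379 = β·δ^2·439; dividing through, δ = 379/439 = 0.86333.

δ ≈ 0.863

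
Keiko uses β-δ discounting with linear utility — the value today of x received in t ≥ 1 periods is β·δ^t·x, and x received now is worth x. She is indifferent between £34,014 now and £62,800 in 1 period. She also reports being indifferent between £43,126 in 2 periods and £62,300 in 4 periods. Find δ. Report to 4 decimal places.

Both payoffs in the second observation are in the future, so β drops out: δ^2·43126 = δ^4·62300 ⇒ δ^2 = 43126/62300 = 0.69223, so δ = 0.83200.

δ ≈ 0.8320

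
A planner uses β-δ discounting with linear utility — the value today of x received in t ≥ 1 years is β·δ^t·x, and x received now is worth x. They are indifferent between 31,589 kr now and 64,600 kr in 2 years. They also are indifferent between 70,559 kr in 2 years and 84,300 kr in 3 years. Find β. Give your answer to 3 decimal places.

The second indifference involves only future payoffs, so β cancels: β·δ^2·70559 = β·δ^3·84300, giving δ = 70559/84300 = 0.83700.
Substituting δ into 31589 = β·δ^2·64600: β = 31589/(45256.629) ≈ 0.698.

β ≈ 0.698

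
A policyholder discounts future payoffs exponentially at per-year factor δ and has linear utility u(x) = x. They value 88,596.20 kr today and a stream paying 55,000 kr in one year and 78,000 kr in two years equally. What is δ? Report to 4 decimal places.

δ ≈ 0.7700

Equating present values: 88596.20 = 55000δ + 78000δ².
That is, 78000δ² + 55000δ − 88596.20 = 0, a quadratic in δ.
δ = (−55000 + √(55000² + 4·78000·88596.20)) / (2·78000) = (−55000 + √30667014400.00) / 156000 ≈ 0.7700.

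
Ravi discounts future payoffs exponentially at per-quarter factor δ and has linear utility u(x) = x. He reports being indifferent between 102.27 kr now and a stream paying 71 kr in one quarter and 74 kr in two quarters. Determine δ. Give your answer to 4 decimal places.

Equating present values: 102.27 = 71δ + 74δ².
Rearranged: 74δ² + 71δ − 102.27 = 0.
The positive root is δ = [−71 + √(71² + 4·74·102.27)] / (2·74) = (−71 + 187.917)/148 ≈ 0.7900.

δ ≈ 0.7900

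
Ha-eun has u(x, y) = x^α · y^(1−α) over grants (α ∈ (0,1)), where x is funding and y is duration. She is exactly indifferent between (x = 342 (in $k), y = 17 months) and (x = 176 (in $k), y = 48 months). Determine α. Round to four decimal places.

α ≈ 0.6098

Set the two utilities equal: 342^α·17^(1−α) = 176^α·48^(1−α).
Rearrange to (342/176)^α = (48/17)^(1−α) and take logs: α·0.6643267 = (1−α)·1.0379877.
So α/(1−α) = (1.0379877)/(0.6643267) = 1.5624657, and α = 1.5624657/2.5624657 ≈ 0.6098.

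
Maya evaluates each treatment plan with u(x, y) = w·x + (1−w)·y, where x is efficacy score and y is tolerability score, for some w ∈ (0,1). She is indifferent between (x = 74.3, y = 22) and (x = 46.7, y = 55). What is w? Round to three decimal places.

Indifference: w·74.3 + (1−w)·22 = w·46.7 + (1−w)·55.
Collecting terms: w·27.6 = (1−w)·33.
So w/(1−w) = 33/27.6 = 1.1957, giving w = 33/(27.6+33) = 0.545.

w = 0.545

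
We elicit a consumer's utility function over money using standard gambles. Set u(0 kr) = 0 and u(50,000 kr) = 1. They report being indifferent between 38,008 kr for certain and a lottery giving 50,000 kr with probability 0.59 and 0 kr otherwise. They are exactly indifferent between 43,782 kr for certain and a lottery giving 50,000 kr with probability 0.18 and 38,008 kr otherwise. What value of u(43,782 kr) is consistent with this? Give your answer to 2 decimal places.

0.66

First, u(38,008 kr) = 0.59·u(50,000 kr) + 0.41·u(0 kr) = 0.59.
Chaining: u(43,782 kr) = 0.18·1.00 + 0.82·0.59 = 0.6638.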